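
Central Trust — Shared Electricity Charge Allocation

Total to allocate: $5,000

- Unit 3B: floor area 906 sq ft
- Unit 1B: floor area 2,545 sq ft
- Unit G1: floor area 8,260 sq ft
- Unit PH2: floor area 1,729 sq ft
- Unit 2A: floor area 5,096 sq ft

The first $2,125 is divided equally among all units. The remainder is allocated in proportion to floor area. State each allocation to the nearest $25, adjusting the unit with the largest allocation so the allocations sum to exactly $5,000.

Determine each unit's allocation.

First tranche $2,125 split equally: $425 each.
Remainder $2,875 by floor area (total 18,536): Unit 3B 140.52 → $150; Unit 1B 394.74 → $400; Unit G1 1,281.16 → $1,275; Unit PH2 268.17 → $275; Unit 2A 790.41 → $800.
Rounding difference −$25 on remainder applied to Unit G1.
Totals: Unit 3B $425 + $150 = $575; Unit 1B $425 + $400 = $825; Unit G1 $425 + $1,250 = $1,675; Unit PH2 $425 + $275 = $700; Unit 2A $425 + $800 = $1,225.

Unit 3B: $575 · Unit 1B: $825 · Unit G1: $1,675 · Unit PH2: $700 · Unit 2A: $1,225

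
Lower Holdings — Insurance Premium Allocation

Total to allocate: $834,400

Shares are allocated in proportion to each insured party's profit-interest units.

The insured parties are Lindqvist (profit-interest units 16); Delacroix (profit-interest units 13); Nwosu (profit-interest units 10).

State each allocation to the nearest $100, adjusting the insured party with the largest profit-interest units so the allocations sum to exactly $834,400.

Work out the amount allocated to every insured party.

Total profit-interest units = 16 + 13 + 10 = 39.
Raw shares: Lindqvist 342,317.95; Delacroix 278,133.33; Nwosu 213,948.72.
Rounded to nearest $100: Lindqvist $342,300; Delacroix $278,100; Nwosu $213,900. Sum = $834,300.
Difference $834,400 − $834,300 = +$100 applied to largest profit-interest units (Lindqvist): Lindqvist becomes $342,400.

Lindqvist: $342,400 · Delacroix: $278,100 · Nwosu: $213,900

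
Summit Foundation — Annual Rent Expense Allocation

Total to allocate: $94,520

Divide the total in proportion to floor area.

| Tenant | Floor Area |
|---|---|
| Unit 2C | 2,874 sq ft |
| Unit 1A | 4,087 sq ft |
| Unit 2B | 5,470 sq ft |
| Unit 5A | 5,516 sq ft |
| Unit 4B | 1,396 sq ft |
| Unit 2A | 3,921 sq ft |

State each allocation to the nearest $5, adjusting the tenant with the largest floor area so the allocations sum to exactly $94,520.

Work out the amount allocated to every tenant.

Sum of floor area: 23,264.
Raw shares: Unit 2C 2,874/23,264 × $94,520 = 11,676.86; Unit 1A 4,087/23,264 × $94,520 = 16,605.19; Unit 2B 5,470/23,264 × $94,520 = 22,224.23; Unit 5A 5,516/23,264 × $94,520 = 22,411.12; Unit 4B 1,396/23,264 × $94,520 = 5,671.85; Unit 2A 3,921/23,264 × $94,520 = 15,930.75.
After rounding ($5): Unit 2C $11,675; Unit 1A $16,605; Unit 2B $22,225; Unit 5A $22,410; Unit 4B $5,670; Unit 2A $15,930. Sum = $94,515.
Difference $94,520 − $94,515 = +$5 applied to largest floor area (Unit 5A): Unit 5A becomes $22,415.

Unit 2C: $11,675 | Unit 1A: $16,605 | Unit 2B: $22,225 | Unit 5A: $22,415 | Unit 4B: $5,670 | Unit 2A: $15,930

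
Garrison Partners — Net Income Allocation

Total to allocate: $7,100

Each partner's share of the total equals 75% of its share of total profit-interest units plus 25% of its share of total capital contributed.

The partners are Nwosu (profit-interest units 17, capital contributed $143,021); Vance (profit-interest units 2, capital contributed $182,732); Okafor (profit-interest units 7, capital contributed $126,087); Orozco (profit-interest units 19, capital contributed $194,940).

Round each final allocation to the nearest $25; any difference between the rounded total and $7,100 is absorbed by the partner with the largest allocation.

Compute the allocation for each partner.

Nwosu: $2,400 | Vance: $750 | Okafor: $1,175 | Orozco: $2,775

Totals — profit-interest units 45, capital contributed 646,780.
Composite weights (75% profit-interest units + 25% capital contributed): Nwosu 0.3386; Vance 0.1040; Okafor 0.1654; Orozco 0.3920.
Proportional shares: Nwosu 2,404.17; Vance 738.15; Okafor 1,174.36; Orozco 2,783.32.
After rounding ($25): Nwosu $2,400; Vance $750; Okafor $1,175; Orozco $2,775. Sum = $7,100.
Rounded total matches; no reconciliation needed.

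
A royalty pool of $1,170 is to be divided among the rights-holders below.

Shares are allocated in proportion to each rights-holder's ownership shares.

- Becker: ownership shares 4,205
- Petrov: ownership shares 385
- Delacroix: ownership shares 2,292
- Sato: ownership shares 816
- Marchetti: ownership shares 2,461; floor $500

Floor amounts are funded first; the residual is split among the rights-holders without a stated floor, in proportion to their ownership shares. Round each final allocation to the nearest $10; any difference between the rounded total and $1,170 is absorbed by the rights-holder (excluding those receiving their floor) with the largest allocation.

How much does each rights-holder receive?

Becker: $370 | Petrov: $30 | Delacroix: $200 | Sato: $70 | Marchetti: $500

Fund the minimums — Marchetti $500. Balance $670.
Balance split over remaining ownership shares 7,698: Becker 365.98 → $370; Petrov 33.51 → $30; Delacroix 199.49 → $200; Sato 71.02 → $70.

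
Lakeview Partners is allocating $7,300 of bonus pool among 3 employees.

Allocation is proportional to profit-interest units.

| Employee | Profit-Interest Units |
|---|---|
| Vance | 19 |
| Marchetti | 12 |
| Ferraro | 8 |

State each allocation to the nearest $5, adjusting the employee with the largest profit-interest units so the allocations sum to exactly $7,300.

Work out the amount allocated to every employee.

Vance: $3,560 · Marchetti: $2,245 · Ferraro: $1,495

Sum of profit-interest units: 39.
Unrounded shares: Vance 19/39 × $7,300 = 3,556.41; Marchetti 12/39 × $7,300 = 2,246.15; Ferraro 8/39 × $7,300 = 1,497.44.
At nearest $5: Vance $3,555; Marchetti $2,245; Ferraro $1,495. Sum = $7,295.
Difference $7,300 − $7,295 = +$5 applied to largest profit-interest units (Vance): Vance becomes $3,560.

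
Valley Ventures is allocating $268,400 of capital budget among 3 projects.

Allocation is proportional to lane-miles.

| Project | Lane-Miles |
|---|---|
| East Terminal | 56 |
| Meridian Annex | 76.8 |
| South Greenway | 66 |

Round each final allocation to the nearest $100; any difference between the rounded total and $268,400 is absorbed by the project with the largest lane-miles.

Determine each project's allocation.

Combined lane-miles = 56 + 76.8 + 66 = 198.8.
Unrounded shares: East Terminal 75,605.63; Meridian Annex 103,687.73; South Greenway 89,106.64.
After rounding ($100): East Terminal $75,600; Meridian Annex $103,700; South Greenway $89,100. Sum = $268,400.
Rounded total matches; no reconciliation needed.

East Terminal: $75,600 | Meridian Annex: $103,700 | South Greenway: $89,100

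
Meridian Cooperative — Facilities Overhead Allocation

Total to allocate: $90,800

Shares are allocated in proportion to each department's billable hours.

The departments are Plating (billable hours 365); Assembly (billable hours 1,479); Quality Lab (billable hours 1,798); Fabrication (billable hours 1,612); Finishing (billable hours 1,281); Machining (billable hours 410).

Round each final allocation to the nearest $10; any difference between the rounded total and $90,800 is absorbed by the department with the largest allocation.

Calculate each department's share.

Sum of billable hours: 6,945.
Proportional shares: Plating 365/6,945 × $90,800 = 4,772.07; Assembly 1,479/6,945 × $90,800 = 19,336.67; Quality Lab 1,798/6,945 × $90,800 = 23,507.33; Fabrication 1,612/6,945 × $90,800 = 21,075.54; Finishing 1,281/6,945 × $90,800 = 16,747.99; Machining 410/6,945 × $90,800 = 5,360.40.
Rounded to nearest $10: Plating $4,770; Assembly $19,340; Quality Lab $23,510; Fabrication $21,080; Finishing $16,750; Machining $5,360. Sum = $90,810.
Difference $90,800 − $90,810 = −$10 applied to largest allocation (Quality Lab): Quality Lab becomes $23,500.

Plating: $4,770; Assembly: $19,340; Quality Lab: $23,500; Fabrication: $21,080; Finishing: $16,750; Machining: $5,360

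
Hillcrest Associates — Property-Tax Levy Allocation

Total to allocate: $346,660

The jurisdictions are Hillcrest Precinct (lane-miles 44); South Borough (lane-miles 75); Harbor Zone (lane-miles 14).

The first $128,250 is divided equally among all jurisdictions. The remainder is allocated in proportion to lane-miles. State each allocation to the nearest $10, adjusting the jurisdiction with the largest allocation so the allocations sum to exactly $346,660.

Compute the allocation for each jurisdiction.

$128,250 shared equally gives $42,750 per jurisdiction.
Remainder $218,410 by lane-miles (total 133): Hillcrest Precinct 72,255.94 → $72,260; South Borough 123,163.53 → $123,160; Harbor Zone 22,990.53 → $22,990.
Totals: Hillcrest Precinct $42,750 + $72,260 = $115,010; South Borough $42,750 + $123,160 = $165,910; Harbor Zone $42,750 + $22,990 = $65,740.

Hillcrest Precinct: $115,010 · South Borough: $165,910 · Harbor Zone: $65,740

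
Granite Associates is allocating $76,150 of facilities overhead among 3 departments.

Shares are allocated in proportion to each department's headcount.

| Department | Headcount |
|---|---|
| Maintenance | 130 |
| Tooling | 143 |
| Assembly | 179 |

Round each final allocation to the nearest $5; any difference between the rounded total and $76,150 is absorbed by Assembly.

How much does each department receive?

Maintenance: $21,900; Tooling: $24,090; Assembly: $30,160

Combined headcount = 452.
Raw shares: Maintenance 130/452 × $76,150 = 21,901.55; Tooling 143/452 × $76,150 = 24,091.70; Assembly 179/452 × $76,150 = 30,156.75.
At nearest $5: Maintenance $21,900; Tooling $24,090; Assembly $30,155. Sum = $76,145.
Difference $76,150 − $76,145 = +$5 applied to Assembly: Assembly becomes $30,160.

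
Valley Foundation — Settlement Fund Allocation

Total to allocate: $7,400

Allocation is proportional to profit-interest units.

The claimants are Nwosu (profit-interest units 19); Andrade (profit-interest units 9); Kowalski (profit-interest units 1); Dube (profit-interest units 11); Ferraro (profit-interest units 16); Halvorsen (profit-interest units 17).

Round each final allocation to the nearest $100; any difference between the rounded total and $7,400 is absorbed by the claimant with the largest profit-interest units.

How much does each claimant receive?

Sum of profit-interest units: 73.
Pro-rata amounts: Nwosu 19/73 × $7,400 = 1,926.03; Andrade 9/73 × $7,400 = 912.33; Kowalski 1/73 × $7,400 = 101.37; Dube 11/73 × $7,400 = 1,115.07; Ferraro 16/73 × $7,400 = 1,621.92; Halvorsen 17/73 × $7,400 = 1,723.29.
At nearest $100: Nwosu $1,900; Andrade $900; Kowalski $100; Dube $1,100; Ferraro $1,600; Halvorsen $1,700. Sum = $7,300.
Difference $7,400 − $7,300 = +$100 applied to largest profit-interest units (Nwosu): Nwosu becomes $2,000.

Nwosu: $2,000 | Andrade: $900 | Kowalski: $100 | Dube: $1,100 | Ferraro: $1,600 | Halvorsen: $1,700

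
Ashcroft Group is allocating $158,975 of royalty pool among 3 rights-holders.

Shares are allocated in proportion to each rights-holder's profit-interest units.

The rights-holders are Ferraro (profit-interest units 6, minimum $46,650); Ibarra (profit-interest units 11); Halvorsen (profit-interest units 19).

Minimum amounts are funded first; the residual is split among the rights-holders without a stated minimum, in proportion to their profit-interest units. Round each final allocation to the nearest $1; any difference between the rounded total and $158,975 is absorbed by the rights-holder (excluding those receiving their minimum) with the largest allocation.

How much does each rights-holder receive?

Minimums first: Ferraro $46,650. Balance $112,325.
Balance split over remaining profit-interest units 30: Ibarra 41,185.83 → $41,186; Halvorsen 71,139.17 → $71,139.

Ferraro: $46,650 | Ibarra: $41,186 | Halvorsen: $71,139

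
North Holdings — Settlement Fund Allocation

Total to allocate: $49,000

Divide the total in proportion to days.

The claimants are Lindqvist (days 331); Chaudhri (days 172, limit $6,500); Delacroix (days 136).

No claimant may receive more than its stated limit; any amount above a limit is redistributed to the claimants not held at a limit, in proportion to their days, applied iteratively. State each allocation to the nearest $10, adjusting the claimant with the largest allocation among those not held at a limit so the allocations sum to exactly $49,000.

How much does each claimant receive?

Days total: 639.
Unconstrained shares: Lindqvist 25,381.85; Chaudhri 13,189.36; Delacroix 10,428.79.
Cap binds for Chaudhri ($6,500); balance $42,500 reallocated over remaining days 467.
Remaining shares: Lindqvist 30,123.13 → $30,120; Delacroix 12,376.87 → $12,380.

Lindqvist: $30,120; Chaudhri: $6,500; Delacroix: $12,380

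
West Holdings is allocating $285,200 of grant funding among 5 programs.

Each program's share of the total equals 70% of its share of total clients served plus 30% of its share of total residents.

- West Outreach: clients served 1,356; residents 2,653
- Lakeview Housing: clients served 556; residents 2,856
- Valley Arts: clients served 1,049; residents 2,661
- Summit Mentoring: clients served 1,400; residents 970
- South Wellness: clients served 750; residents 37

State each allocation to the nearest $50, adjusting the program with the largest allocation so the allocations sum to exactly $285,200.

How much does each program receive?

West Outreach: $77,650 | Lakeview Housing: $48,350 | Valley Arts: $65,800 | Summit Mentoring: $63,750 | South Wellness: $29,650

Clients served total 5,111; residents total 9,177.
Composite weights (70% clients served + 30% residents): West Outreach 0.2724; Lakeview Housing 0.1695; Valley Arts 0.2307; Summit Mentoring 0.2235; South Wellness 0.1039.
Unrounded shares: West Outreach 77,701.25; Lakeview Housing 48,345.20; Valley Arts 65,784.15; Summit Mentoring 63,728.80; South Wellness 29,640.60.
Rounded to nearest $50: West Outreach $77,700; Lakeview Housing $48,350; Valley Arts $65,800; Summit Mentoring $63,750; South Wellness $29,650. Sum = $285,250.
Difference $285,200 − $285,250 = −$50 applied to largest allocation (West Outreach): West Outreach becomes $77,650.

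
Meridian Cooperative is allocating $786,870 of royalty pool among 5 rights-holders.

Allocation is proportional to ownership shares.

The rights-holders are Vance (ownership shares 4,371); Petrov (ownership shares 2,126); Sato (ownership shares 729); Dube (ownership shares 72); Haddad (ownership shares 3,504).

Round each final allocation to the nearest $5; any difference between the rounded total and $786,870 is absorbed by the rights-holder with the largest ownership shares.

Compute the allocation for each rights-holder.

Ownership shares total: 10,802.
Pro-rata amounts: Vance 4,371/10,802 × $786,870 = 318,404.81; Petrov 2,126/10,802 × $786,870 = 154,868.14; Sato 729/10,802 × $786,870 = 53,103.89; Dube 72/10,802 × $786,870 = 5,244.83; Haddad 3,504/10,802 × $786,870 = 255,248.33.
Rounded to nearest $5: Vance $318,405; Petrov $154,870; Sato $53,105; Dube $5,245; Haddad $255,250. Sum = $786,875.
Difference $786,870 − $786,875 = −$5 applied to largest ownership shares (Vance): Vance becomes $318,400.

Vance: $318,400; Petrov: $154,870; Sato: $53,105; Dube: $5,245; Haddad: $255,250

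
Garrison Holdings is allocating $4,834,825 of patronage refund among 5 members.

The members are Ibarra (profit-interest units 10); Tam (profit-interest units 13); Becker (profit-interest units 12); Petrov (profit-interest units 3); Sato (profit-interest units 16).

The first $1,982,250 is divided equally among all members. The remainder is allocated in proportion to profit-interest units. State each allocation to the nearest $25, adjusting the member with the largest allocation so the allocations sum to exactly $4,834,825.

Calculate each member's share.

Ibarra: $924,700 · Tam: $1,083,175 · Becker: $1,030,350 · Petrov: $554,925 · Sato: $1,241,675

Equal tier: $1,982,250 ÷ 5 = $396,450 apiece.
Remainder $2,852,575 by profit-interest units (total 54): Ibarra 528,254.63 → $528,250; Tam 686,731.02 → $686,725; Becker 633,905.56 → $633,900; Petrov 158,476.39 → $158,475; Sato 845,207.41 → $845,200.
Rounding difference +$25 on remainder applied to Sato.
Totals: Ibarra $396,450 + $528,250 = $924,700; Tam $396,450 + $686,725 = $1,083,175; Becker $396,450 + $633,900 = $1,030,350; Petrov $396,450 + $158,475 = $554,925; Sato $396,450 + $845,225 = $1,241,675.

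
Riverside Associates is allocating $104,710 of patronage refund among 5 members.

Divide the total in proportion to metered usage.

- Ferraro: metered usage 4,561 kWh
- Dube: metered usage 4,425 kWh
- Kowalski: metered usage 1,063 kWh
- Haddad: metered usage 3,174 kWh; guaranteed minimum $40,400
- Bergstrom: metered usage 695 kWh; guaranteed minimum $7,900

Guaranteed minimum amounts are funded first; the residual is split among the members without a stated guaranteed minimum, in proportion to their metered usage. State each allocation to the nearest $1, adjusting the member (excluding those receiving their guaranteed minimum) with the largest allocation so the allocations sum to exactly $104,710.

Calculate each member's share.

Ferraro: $25,603; Dube: $24,840; Kowalski: $5,967; Haddad: $40,400; Bergstrom: $7,900

Minimums first: Haddad $40,400; Bergstrom $7,900. Remaining pool $56,410.
Remaining pool split over remaining metered usage 10,049: Ferraro 25,603.15 → $25,603; Dube 24,839.71 → $24,840; Kowalski 5,967.14 → $5,967.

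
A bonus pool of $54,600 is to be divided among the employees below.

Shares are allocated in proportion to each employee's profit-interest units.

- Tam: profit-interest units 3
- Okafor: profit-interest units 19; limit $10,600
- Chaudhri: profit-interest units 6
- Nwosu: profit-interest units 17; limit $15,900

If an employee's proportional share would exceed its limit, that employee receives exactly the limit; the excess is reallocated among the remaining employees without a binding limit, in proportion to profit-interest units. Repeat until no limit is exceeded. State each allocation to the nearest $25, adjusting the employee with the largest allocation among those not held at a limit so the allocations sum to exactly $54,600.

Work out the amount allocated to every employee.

Sum of profit-interest units: 45.
Unconstrained shares: Tam 3,640.00; Okafor 23,053.33; Chaudhri 7,280.00; Nwosu 20,626.67.
Capped: Okafor ($10,600), Nwosu ($15,900); balance $28,100 reallocated over remaining profit-interest units 9.
Remaining shares: Tam 9,366.67 → $9,375; Chaudhri 18,733.33 → $18,725.

Tam: $9,375; Okafor: $10,600; Chaudhri: $18,725; Nwosu: $15,900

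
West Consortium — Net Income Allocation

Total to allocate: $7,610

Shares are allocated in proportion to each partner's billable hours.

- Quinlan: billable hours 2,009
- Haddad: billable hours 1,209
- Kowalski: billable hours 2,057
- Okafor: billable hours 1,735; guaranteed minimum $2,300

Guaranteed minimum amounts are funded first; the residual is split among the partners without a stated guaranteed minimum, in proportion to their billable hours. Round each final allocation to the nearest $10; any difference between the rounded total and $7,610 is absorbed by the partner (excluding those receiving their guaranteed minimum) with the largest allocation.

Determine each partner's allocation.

Quinlan: $2,020; Haddad: $1,220; Kowalski: $2,070; Okafor: $2,300

Guaranteed amounts: Okafor $2,300. Residual $5,310.
Residual split over remaining billable hours 5,275: Quinlan 2,022.33 → $2,020; Haddad 1,217.02 → $1,220; Kowalski 2,070.65 → $2,070.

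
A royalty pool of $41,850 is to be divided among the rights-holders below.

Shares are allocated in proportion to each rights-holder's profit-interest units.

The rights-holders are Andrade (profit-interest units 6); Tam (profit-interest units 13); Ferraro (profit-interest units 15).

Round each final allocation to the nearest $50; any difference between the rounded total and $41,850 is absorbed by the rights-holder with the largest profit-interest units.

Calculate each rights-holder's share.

Sum of profit-interest units: 6 + 13 + 15 = 34.
Unrounded shares: Andrade 7,385.29; Tam 16,001.47; Ferraro 18,463.24.
After rounding ($50): Andrade $7,400; Tam $16,000; Ferraro $18,450. Sum = $41,850.
Rounded total matches; no reconciliation needed.

Andrade: $7,400 | Tam: $16,000 | Ferraro: $18,450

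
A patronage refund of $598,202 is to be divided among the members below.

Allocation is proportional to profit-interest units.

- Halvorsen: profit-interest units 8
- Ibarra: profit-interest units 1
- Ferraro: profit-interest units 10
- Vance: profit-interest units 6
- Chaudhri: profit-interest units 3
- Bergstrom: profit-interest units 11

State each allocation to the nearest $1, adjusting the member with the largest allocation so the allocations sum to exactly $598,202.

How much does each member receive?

Halvorsen: $122,708 · Ibarra: $15,339 · Ferraro: $153,385 · Vance: $92,031 · Chaudhri: $46,016 · Bergstrom: $168,723

Profit-interest units total: 39.
Pro-rata amounts: Halvorsen 8/39 × $598,202 = 122,708.10; Ibarra 1/39 × $598,202 = 15,338.51; Ferraro 10/39 × $598,202 = 153,385.13; Vance 6/39 × $598,202 = 92,031.08; Chaudhri 3/39 × $598,202 = 46,015.54; Bergstrom 11/39 × $598,202 = 168,723.64.
At nearest $1: Halvorsen $122,708; Ibarra $15,339; Ferraro $153,385; Vance $92,031; Chaudhri $46,016; Bergstrom $168,724. Sum = $598,203.
Difference $598,202 − $598,203 = −$1 applied to largest allocation (Bergstrom): Bergstrom becomes $168,723.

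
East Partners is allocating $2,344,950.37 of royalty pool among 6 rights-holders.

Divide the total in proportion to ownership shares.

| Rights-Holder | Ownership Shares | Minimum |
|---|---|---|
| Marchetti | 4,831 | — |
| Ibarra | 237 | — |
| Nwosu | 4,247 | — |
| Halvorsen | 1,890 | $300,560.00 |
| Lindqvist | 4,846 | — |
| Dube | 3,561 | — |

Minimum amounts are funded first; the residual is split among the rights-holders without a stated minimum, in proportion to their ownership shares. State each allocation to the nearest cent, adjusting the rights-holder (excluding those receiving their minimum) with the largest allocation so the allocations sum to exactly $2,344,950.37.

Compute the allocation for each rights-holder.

Guaranteed amounts: Halvorsen $300,560.00. Residual $2,044,390.37.
Residual split over remaining ownership shares 17,722: Marchetti 557,298.8307 → $557,298.83; Ibarra 27,340.0586 → $27,340.06; Nwosu 489,929.2349 → $489,929.23; Lindqvist 559,029.2141 → $559,029.21; Dube 410,793.0317 → $410,793.03.
Rounding difference +$0.01 applied to Lindqvist → $559,029.22.

Marchetti: $557,298.83 · Ibarra: $27,340.06 · Nwosu: $489,929.23 · Halvorsen: $300,560.00 · Lindqvist: $559,029.22 · Dube: $410,793.03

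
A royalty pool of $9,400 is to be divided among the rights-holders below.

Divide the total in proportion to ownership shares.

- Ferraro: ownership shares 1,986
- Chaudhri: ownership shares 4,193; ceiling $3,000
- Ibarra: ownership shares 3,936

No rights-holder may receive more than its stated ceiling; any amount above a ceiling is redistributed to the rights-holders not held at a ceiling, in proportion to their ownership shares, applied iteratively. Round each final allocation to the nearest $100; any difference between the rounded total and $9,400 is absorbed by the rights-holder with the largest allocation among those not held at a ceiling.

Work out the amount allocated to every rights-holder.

Ownership shares total: 10,115.
Unconstrained shares: Ferraro 1,845.62; Chaudhri 3,896.61; Ibarra 3,657.78.
Held at cap: Chaudhri ($3,000); residual $6,400 reallocated over remaining ownership shares 5,922.
Shares after redistribution: Ferraro 2,146.30 → $2,100; Ibarra 4,253.70 → $4,300.

Ferraro: $2,100 | Chaudhri: $3,000 | Ibarra: $4,300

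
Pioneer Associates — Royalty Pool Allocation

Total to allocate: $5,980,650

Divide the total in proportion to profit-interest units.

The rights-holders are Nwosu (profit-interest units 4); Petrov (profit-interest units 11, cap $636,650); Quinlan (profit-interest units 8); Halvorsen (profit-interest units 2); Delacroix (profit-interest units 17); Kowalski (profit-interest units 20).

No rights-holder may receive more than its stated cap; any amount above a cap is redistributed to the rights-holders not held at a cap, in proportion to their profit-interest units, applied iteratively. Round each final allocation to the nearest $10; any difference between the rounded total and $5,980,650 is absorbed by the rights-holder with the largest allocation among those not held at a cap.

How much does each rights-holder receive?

Combined profit-interest units = 62.
Unconstrained shares: Nwosu 385,848.39; Petrov 1,061,083.06; Quinlan 771,696.77; Halvorsen 192,924.19; Delacroix 1,639,855.65; Kowalski 1,929,241.94.
Capped: Petrov ($636,650); residual $5,344,000 reallocated over remaining profit-interest units 51.
Shares after redistribution: Nwosu 419,137.25 → $419,140; Quinlan 838,274.51 → $838,270; Halvorsen 209,568.63 → $209,570; Delacroix 1,781,333.33 → $1,781,330; Kowalski 2,095,686.27 → $2,095,690.

Nwosu: $419,140 · Petrov: $636,650 · Quinlan: $838,270 · Halvorsen: $209,570 · Delacroix: $1,781,330 · Kowalski: $2,095,690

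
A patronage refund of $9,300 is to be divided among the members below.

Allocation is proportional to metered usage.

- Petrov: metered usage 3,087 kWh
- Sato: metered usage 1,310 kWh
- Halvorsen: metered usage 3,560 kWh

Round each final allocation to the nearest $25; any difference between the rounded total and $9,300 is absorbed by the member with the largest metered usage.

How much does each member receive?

Petrov: $3,600 · Sato: $1,525 · Halvorsen: $4,175

Sum of metered usage: 7,957.
Raw shares: Petrov 3,087/7,957 × $9,300 = 3,608.03; Sato 1,310/7,957 × $9,300 = 1,531.10; Halvorsen 3,560/7,957 × $9,300 = 4,160.86.
After rounding ($25): Petrov $3,600; Sato $1,525; Halvorsen $4,150. Sum = $9,275.
Difference $9,300 − $9,275 = +$25 applied to largest metered usage (Halvorsen): Halvorsen becomes $4,175.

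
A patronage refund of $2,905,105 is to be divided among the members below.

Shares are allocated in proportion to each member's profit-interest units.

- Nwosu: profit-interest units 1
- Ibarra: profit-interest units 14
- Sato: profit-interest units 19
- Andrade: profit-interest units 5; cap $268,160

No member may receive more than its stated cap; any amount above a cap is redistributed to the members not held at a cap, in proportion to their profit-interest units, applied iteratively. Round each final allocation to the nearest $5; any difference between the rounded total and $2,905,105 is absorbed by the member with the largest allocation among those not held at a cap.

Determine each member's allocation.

Total profit-interest units = 39.
Pro-rata shares before constraints: Nwosu 74,489.87; Ibarra 1,042,858.21; Sato 1,415,307.56; Andrade 372,449.36.
Held at cap: Andrade ($268,160); remaining pool $2,636,945 reallocated over remaining profit-interest units 34.
Remaining shares: Nwosu 77,557.21 → $77,555; Ibarra 1,085,800.88 → $1,085,800; Sato 1,473,586.91 → $1,473,585.
Rounding difference +$5 applied to Sato → $1,473,590.

Nwosu: $77,555 · Ibarra: $1,085,800 · Sato: $1,473,590 · Andrade: $268,160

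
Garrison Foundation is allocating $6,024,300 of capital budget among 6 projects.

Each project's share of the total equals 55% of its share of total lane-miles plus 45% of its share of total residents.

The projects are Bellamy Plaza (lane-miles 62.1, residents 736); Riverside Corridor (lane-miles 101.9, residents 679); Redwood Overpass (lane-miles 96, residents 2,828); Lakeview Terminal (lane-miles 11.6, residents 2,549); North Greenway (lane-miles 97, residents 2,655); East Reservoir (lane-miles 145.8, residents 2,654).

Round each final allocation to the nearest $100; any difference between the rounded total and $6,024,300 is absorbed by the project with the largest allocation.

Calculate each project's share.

Totals — lane-miles 514.4, residents 12,101.
Composite weights (55% lane-miles + 45% residents): Bellamy Plaza 0.0938; Riverside Corridor 0.1342; Redwood Overpass 0.2078; Lakeview Terminal 0.1072; North Greenway 0.2024; East Reservoir 0.2546.
Pro-rata amounts: Bellamy Plaza 564,882.85; Riverside Corridor 808,474.05; Redwood Overpass 1,251,902.07; Lakeview Terminal 645,759.69; North Greenway 1,219,586.84; East Reservoir 1,533,694.49.
At nearest $100: Bellamy Plaza $564,900; Riverside Corridor $808,500; Redwood Overpass $1,251,900; Lakeview Terminal $645,800; North Greenway $1,219,600; East Reservoir $1,533,700. Sum = $6,024,400.
Difference $6,024,300 − $6,024,400 = −$100 applied to largest allocation (East Reservoir): East Reservoir becomes $1,533,600.

Bellamy Plaza: $564,900 · Riverside Corridor: $808,500 · Redwood Overpass: $1,251,900 · Lakeview Terminal: $645,800 · North Greenway: $1,219,600 · East Reservoir: $1,533,600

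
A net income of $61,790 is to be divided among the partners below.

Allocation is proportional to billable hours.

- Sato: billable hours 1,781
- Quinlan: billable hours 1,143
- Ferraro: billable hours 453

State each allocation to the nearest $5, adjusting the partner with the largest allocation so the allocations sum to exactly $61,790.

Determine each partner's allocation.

Sum of billable hours: 3,377.
Raw shares: Sato 1,781/3,377 × $61,790 = 32,587.501; Quinlan 1,143/3,377 × $61,790 = 20,913.82; Ferraro 453/3,377 × $61,790 = 8,288.68.
At nearest $5: Sato $32,590; Quinlan $20,915; Ferraro $8,290. Sum = $61,795.
Difference $61,790 − $61,795 = −$5 applied to largest allocation (Sato): Sato becomes $32,585.

Sato: $32,585 · Quinlan: $20,915 · Ferraro: $8,290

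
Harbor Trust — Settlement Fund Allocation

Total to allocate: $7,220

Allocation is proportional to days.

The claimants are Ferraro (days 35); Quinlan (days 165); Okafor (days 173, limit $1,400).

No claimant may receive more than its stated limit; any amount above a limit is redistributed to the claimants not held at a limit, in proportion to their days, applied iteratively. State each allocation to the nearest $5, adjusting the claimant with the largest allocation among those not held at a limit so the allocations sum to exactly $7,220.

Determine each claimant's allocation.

Ferraro: $1,020 | Quinlan: $4,800 | Okafor: $1,400

Combined days = 373.
Pro-rata shares before constraints: Ferraro 677.48; Quinlan 3,193.83; Okafor 3,348.69.
Cap binds for Okafor ($1,400); remaining pool $5,820 reallocated over remaining days 200.
Remaining shares: Ferraro 1,018.50 → $1,020; Quinlan 4,801.50 → $4,800.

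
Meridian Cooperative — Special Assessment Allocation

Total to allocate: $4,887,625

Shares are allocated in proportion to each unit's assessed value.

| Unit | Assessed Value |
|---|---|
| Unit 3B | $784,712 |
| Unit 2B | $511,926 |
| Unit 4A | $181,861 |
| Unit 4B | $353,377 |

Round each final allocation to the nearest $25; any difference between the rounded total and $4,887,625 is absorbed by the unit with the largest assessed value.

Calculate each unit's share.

Unit 3B: $2,093,675; Unit 2B: $1,365,875; Unit 4A: $485,225; Unit 4B: $942,850

Assessed value total: 1,831,876.
Proportional shares: Unit 3B 784,712/1,831,876 × $4,887,625 = 2,093,688.65; Unit 2B 511,926/1,831,876 × $4,887,625 = 1,365,868.82; Unit 4A 181,861/1,831,876 × $4,887,625 = 485,223.00; Unit 4B 353,377/1,831,876 × $4,887,625 = 942,844.53.
At nearest $25: Unit 3B $2,093,700; Unit 2B $1,365,875; Unit 4A $485,225; Unit 4B $942,850. Sum = $4,887,650.
Difference $4,887,625 − $4,887,650 = −$25 applied to largest assessed value (Unit 3B): Unit 3B becomes $2,093,675.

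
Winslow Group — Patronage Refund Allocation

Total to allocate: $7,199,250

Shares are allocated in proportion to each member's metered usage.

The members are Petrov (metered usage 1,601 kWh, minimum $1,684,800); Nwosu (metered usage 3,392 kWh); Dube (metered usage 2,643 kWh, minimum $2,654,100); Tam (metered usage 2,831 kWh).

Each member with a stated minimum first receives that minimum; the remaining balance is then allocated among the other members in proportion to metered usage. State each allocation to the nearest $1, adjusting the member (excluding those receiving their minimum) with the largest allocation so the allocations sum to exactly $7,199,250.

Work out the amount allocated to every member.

Guaranteed amounts: Petrov $1,684,800; Dube $2,654,100. Residual $2,860,350.
Residual split over remaining metered usage 6,223: Nwosu 1,559,104.48 → $1,559,104; Tam 1,301,245.52 → $1,301,246.

Petrov: $1,684,800 | Nwosu: $1,559,104 | Dube: $2,654,100 | Tam: $1,301,246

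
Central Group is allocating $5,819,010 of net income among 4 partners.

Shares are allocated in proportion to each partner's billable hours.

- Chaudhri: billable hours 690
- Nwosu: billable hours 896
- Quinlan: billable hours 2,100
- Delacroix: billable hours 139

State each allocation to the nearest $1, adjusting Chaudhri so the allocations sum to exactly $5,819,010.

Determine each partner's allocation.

Sum of billable hours: 3,825.
Raw shares: Chaudhri 690/3,825 × $5,819,010 = 1,049,703.76; Nwosu 896/3,825 × $5,819,010 = 1,363,093.58; Quinlan 2,100/3,825 × $5,819,010 = 3,194,750.59; Delacroix 139/3,825 × $5,819,010 = 211,462.06.
Rounded to nearest $1: Chaudhri $1,049,704; Nwosu $1,363,094; Quinlan $3,194,751; Delacroix $211,462. Sum = $5,819,011.
Difference $5,819,010 − $5,819,011 = −$1 applied to Chaudhri: Chaudhri becomes $1,049,703.

Chaudhri: $1,049,703 | Nwosu: $1,363,094 | Quinlan: $3,194,751 | Delacroix: $211,462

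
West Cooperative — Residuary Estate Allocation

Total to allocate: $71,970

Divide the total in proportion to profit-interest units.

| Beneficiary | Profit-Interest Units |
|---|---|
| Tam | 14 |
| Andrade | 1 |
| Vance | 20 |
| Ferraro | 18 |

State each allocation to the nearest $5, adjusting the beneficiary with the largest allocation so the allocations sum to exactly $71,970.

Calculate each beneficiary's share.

Tam: $19,010 · Andrade: $1,360 · Vance: $27,155 · Ferraro: $24,445

Profit-interest units total: 53.
Raw shares: Tam 14/53 × $71,970 = 19,010.94; Andrade 1/53 × $71,970 = 1,357.92; Vance 20/53 × $71,970 = 27,158.49; Ferraro 18/53 × $71,970 = 24,442.64.
After rounding ($5): Tam $19,010; Andrade $1,360; Vance $27,160; Ferraro $24,445. Sum = $71,975.
Difference $71,970 − $71,975 = −$5 applied to largest allocation (Vance): Vance becomes $27,155.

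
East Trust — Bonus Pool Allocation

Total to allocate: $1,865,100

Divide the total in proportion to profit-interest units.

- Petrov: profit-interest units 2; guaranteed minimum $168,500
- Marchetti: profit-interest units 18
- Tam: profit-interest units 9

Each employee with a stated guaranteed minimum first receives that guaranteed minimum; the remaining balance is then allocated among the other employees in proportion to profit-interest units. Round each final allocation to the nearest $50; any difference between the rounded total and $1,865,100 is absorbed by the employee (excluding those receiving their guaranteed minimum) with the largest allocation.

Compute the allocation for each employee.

Petrov: $168,500 · Marchetti: $1,131,050 · Tam: $565,550

Fund the minimums — Petrov $168,500. Residual $1,696,600.
Residual split over remaining profit-interest units 27: Marchetti 1,131,066.67 → $1,131,050; Tam 565,533.33 → $565,550.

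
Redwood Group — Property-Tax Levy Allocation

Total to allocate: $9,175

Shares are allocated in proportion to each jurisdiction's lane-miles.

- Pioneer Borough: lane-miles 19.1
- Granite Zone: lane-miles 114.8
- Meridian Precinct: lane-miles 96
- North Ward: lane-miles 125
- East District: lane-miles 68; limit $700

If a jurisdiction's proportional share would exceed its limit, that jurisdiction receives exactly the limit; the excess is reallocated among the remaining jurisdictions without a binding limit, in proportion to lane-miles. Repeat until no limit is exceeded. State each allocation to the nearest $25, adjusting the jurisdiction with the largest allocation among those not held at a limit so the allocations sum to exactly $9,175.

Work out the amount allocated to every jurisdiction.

Pioneer Borough: $450 · Granite Zone: $2,750 · Meridian Precinct: $2,300 · North Ward: $2,975 · East District: $700

Sum of lane-miles: 422.9.
Proportional shares (ignoring caps): Pioneer Borough 414.38; Granite Zone 2,490.64; Meridian Precinct 2,082.76; North Ward 2,711.93; East District 1,475.29.
Held at cap: East District ($700); balance $8,475 reallocated over remaining lane-miles 354.9.
Remaining shares: Pioneer Borough 456.11 → $450; Granite Zone 2,741.42 → $2,750; Meridian Precinct 2,292.48 → $2,300; North Ward 2,985.00 → $2,975.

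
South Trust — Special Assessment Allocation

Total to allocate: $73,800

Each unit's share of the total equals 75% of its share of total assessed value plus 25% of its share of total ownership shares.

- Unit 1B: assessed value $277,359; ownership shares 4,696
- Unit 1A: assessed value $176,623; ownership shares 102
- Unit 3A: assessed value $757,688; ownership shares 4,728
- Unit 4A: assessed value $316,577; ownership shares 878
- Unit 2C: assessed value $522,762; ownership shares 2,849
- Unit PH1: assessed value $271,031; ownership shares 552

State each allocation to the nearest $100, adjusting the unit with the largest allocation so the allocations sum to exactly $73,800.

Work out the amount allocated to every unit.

Assessed value total 2,322,040; ownership shares total 13,805.
Composite weights (75% assessed value + 25% ownership shares): Unit 1B 0.1746; Unit 1A 0.0589; Unit 3A 0.3303; Unit 4A 0.1182; Unit 2C 0.2204; Unit PH1 0.0975.
Proportional shares: Unit 1B 12,887.42; Unit 1A 4,346.45; Unit 3A 24,379.70; Unit 4A 8,719.60; Unit 2C 16,268.58; Unit PH1 7,198.24.
After rounding ($100): Unit 1B $12,900; Unit 1A $4,300; Unit 3A $24,400; Unit 4A $8,700; Unit 2C $16,300; Unit PH1 $7,200. Sum = $73,800.
Sum already equals the total — no adjustment.

Unit 1B: $12,900; Unit 1A: $4,300; Unit 3A: $24,400; Unit 4A: $8,700; Unit 2C: $16,300; Unit PH1: $7,200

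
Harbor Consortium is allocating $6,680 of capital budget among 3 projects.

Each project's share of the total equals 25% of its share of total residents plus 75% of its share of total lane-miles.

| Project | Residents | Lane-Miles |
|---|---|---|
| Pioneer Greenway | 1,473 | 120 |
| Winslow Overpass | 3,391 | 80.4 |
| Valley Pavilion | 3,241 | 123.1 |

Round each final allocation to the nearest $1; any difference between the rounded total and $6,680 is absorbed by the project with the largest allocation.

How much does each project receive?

Totals — residents 8,105, lane-miles 323.5.
Combined weights (25% residents + 75% lane-miles): Pioneer Greenway 0.3236; Winslow Overpass 0.2910; Valley Pavilion 0.3854.
Unrounded shares: Pioneer Greenway 2,161.93; Winslow Overpass 1,943.84; Valley Pavilion 2,574.23.
At nearest $1: Pioneer Greenway $2,162; Winslow Overpass $1,944; Valley Pavilion $2,574. Sum = $6,680.
No rounding difference to absorb.

Pioneer Greenway: $2,162 · Winslow Overpass: $1,944 · Valley Pavilion: $2,574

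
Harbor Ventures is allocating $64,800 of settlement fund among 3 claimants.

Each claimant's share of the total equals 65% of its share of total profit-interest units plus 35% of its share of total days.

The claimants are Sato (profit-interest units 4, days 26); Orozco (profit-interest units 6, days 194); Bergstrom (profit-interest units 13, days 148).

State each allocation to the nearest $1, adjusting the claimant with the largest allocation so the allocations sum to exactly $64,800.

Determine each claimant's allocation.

Sato: $8,928 · Orozco: $22,944 · Bergstrom: $32,928

Totals — profit-interest units 23, days 368.
Combined weights (65% profit-interest units + 35% days): Sato 0.1378; Orozco 0.3541; Bergstrom 0.5082.
Raw shares: Sato 8,927.61; Orozco 22,944.13; Bergstrom 32,928.26.
At nearest $1: Sato $8,928; Orozco $22,944; Bergstrom $32,928. Sum = $64,800.
Rounded total matches; no reconciliation needed.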